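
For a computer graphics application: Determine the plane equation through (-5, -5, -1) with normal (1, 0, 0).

The plane through P with normal n = (a, b, c) satisfies n·(r - P) = 0,
i.e. ax + by + cz = a·x₀ + b·y₀ + c·z₀.
d = 1·(-5) + 0·(-5) + 0·(-1)
  = -5 + 0 + 0
  = -5
Equation: x = -5

x = -5


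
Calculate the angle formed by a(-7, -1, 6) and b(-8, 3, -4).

a·b = (-7)·(-8) + (-1)·3 + 6·(-4) = 56 - 3 - 24 = 29
|a| = √((-7)² + (-1)² + 6²) = √86 ≈ 9.274
|b| = √((-8)² + 3² + (-4)²) = √89 ≈ 9.434
cos θ = (a·b)/(|a||b|) = 29/(9.274·9.434) ≈ 0.3315
θ = arccos(0.3315) ≈ 70.64°

70.64°


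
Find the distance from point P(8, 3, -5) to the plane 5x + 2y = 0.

distance = |a·x₀ + b·y₀ + c·z₀ - d| / √(a² + b² + c²)
  = |5·8 + 2·3 + 0·(-5) - 0| / √(5² + 2² + 0²)
  = |40 + 6 + 0 + 0| / √(25 + 4 + 0)
  = |46| / √29
  = 46 / 5.385
  ≈ 8.542

8.542


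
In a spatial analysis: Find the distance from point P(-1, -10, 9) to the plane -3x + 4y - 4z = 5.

distance = |a·x₀ + b·y₀ + c·z₀ - d| / √(a² + b² + c²)
  = |(-3)·(-1) + 4·(-10) + (-4)·9 - 5| / √((-3)² + 4² + (-4)²)
  = |3 - 40 - 36 - 5| / √(9 + 16 + 16)
  = |-78| / √41
  = 78 / 6.403
  ≈ 12.18

12.18


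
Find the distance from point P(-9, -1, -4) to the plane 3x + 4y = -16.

distance = |a·x₀ + b·y₀ + c·z₀ - d| / √(a² + b² + c²)
  = |3·(-9) + 4·(-1) + 0·(-4) - (-16)| / √(3² + 4² + 0²)
  = |-27 - 4 + 0 + 16| / √(9 + 16 + 0)
  = |-15| / √25
  = 15 / 5
  ≈ 3

3


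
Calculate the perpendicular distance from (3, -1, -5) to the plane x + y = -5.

distance = |a·x₀ + b·y₀ + c·z₀ - d| / √(a² + b² + c²)
  = |1·3 + 1·(-1) + 0·(-5) - (-5)| / √(1² + 1² + 0²)
  = |3 - 1 + 0 + 5| / √(1 + 1 + 0)
  = |7| / √2
  = 7 / 1.414
  ≈ 4.95

4.95


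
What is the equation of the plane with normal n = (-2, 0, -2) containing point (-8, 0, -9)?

The plane through P with normal n = (a, b, c) satisfies n·(r - P) = 0,
i.e. ax + by + cz = a·x₀ + b·y₀ + c·z₀.
d = (-2)·(-8) + 0·0 + (-2)·(-9)
  = 16 + 0 + 18
  = 34
Equation: -2x - 2z = 34

-2x - 2z = 34


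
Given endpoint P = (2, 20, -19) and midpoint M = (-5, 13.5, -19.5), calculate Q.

Q = 2M - P
  = (2·(-5) - 2, 2·13.5 - 20, 2·(-19.5) - (-19))
  = (-10 - 2, 27 - 20, -39 + 19)
  = (-12, 7, -20)

(-12, 7, -20)


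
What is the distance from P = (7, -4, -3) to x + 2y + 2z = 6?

distance = |a·x₀ + b·y₀ + c·z₀ - d| / √(a² + b² + c²)
  = |1·7 + 2·(-4) + 2·(-3) - 6| / √(1² + 2² + 2²)
  = |7 - 8 - 6 - 6| / √(1 + 4 + 4)
  = |-13| / √9
  = 13 / 3
  ≈ 4.333

4.333


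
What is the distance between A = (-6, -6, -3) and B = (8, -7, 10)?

d = √[(x₂-x₁)² + (y₂-y₁)² + (z₂-z₁)²]
  = √[14² + (-1)² + 13²]
  = √[196 + 1 + 169]
  = √366
  ≈ 19.13

19.13


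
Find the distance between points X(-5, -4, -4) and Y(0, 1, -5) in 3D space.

d = √[(x₂-x₁)² + (y₂-y₁)² + (z₂-z₁)²]
  = √[5² + 5² + (-1)²]
  = √[25 + 25 + 1]
  = √51
  ≈ 7.141

7.141


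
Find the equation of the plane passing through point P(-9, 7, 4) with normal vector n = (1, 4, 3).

The plane through P with normal n = (a, b, c) satisfies n·(r - P) = 0,
i.e. ax + by + cz = a·x₀ + b·y₀ + c·z₀.
d = 1·(-9) + 4·7 + 3·4
  = -9 + 28 + 12
  = 31
Equation: x + 4y + 3z = 31

x + 4y + 3z = 31


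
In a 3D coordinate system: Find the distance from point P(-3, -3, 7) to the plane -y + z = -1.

distance = |a·x₀ + b·y₀ + c·z₀ - d| / √(a² + b² + c²)
  = |0·(-3) + (-1)·(-3) + 1·7 - (-1)| / √(0² + (-1)² + 1²)
  = |0 + 3 + 7 + 1| / √(0 + 1 + 1)
  = |11| / √2
  = 11 / 1.414
  ≈ 7.778

7.778


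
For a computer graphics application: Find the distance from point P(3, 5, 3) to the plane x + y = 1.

distance = |a·x₀ + b·y₀ + c·z₀ - d| / √(a² + b² + c²)
  = |1·3 + 1·5 + 0·3 - 1| / √(1² + 1² + 0²)
  = |3 + 5 + 0 - 1| / √(1 + 1 + 0)
  = |7| / √2
  = 7 / 1.414
  ≈ 4.95

4.95


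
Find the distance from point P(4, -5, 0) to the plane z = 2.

distance = |a·x₀ + b·y₀ + c·z₀ - d| / √(a² + b² + c²)
  = |0·4 + 0·(-5) + 1·0 - 2| / √(0² + 0² + 1²)
  = |0 + 0 + 0 - 2| / √(0 + 0 + 1)
  = |-2| / √1
  = 2 / 1
  ≈ 2

2


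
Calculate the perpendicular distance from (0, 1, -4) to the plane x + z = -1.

distance = |a·x₀ + b·y₀ + c·z₀ - d| / √(a² + b² + c²)
  = |1·0 + 0·1 + 1·(-4) - (-1)| / √(1² + 0² + 1²)
  = |0 + 0 - 4 + 1| / √(1 + 0 + 1)
  = |-3| / √2
  = 3 / 1.414
  ≈ 2.121

2.121


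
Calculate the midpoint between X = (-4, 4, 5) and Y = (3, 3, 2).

M = ((x₁+x₂)/2, (y₁+y₂)/2, (z₁+z₂)/2)
  = ((-4 + 3)/2, (4 + 3)/2, (5 + 2)/2)
  = (-1/2, 7/2, 7/2)
  = (-0.5, 3.5, 3.5)

(-0.5, 3.5, 3.5)


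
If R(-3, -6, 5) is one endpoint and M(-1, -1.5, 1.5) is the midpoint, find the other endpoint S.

S = 2M - R
  = (2·(-1) - (-3), 2·(-1.5) - (-6), 2·1.5 - 5)
  = (-2 + 3, -3 + 6, 3 - 5)
  = (1, 3, -2)

(1, 3, -2)


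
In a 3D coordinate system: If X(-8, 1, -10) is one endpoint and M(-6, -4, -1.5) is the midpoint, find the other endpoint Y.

Y = 2M - X
  = (2·(-6) - (-8), 2·(-4) - 1, 2·(-1.5) - (-10))
  = (-12 + 8, -8 - 1, -3 + 10)
  = (-4, -9, 7)

(-4, -9, 7)


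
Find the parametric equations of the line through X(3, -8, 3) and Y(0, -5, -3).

Direction vector d = Y - X = (0 - 3, -5 + 8, -3 - 3) = (-3, 3, -6)
Parametric form r = X + t·d:
x = 3 - 3t, y = -8 + 3t, z = 3 - 6t

x = 3 - 3t, y = -8 + 3t, z = 3 - 6t


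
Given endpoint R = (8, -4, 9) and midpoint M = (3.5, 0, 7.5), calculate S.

S = 2M - R
  = (2·3.5 - 8, 2·0 - (-4), 2·7.5 - 9)
  = (7 - 8, 0 + 4, 15 - 9)
  = (-1, 4, 6)

(-1, 4, 6)


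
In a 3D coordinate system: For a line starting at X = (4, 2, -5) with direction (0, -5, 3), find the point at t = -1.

P(t) = X + t·d
  = (4 + 0·(-1), 2 + (-5)·(-1), -5 + 3·(-1))
  = (4 + 0, 2 + 5, -5 - 3)
  = (4, 7, -8)

(4, 7, -8)


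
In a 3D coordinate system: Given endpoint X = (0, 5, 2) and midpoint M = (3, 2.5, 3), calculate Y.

Y = 2M - X
  = (2·3 - 0, 2·2.5 - 5, 2·3 - 2)
  = (6 + 0, 5 - 5, 6 - 2)
  = (6, 0, 4)

(6, 0, 4)


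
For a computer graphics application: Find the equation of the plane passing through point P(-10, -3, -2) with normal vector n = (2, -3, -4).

The plane through P with normal n = (a, b, c) satisfies n·(r - P) = 0,
i.e. ax + by + cz = a·x₀ + b·y₀ + c·z₀.
d = 2·(-10) + (-3)·(-3) + (-4)·(-2)
  = -20 + 9 + 8
  = -3
Equation: 2x - 3y - 4z = -3

2x - 3y - 4z = -3


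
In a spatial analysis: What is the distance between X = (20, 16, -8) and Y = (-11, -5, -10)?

d = √[(x₂-x₁)² + (y₂-y₁)² + (z₂-z₁)²]
  = √[(-31)² + (-21)² + (-2)²]
  = √[961 + 441 + 4]
  = √1406
  ≈ 37.5

37.5


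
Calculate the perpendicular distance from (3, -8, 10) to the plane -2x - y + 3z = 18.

distance = |a·x₀ + b·y₀ + c·z₀ - d| / √(a² + b² + c²)
  = |(-2)·3 + (-1)·(-8) + 3·10 - 18| / √((-2)² + (-1)² + 3²)
  = |-6 + 8 + 30 - 18| / √(4 + 1 + 9)
  = |14| / √14
  = 14 / 3.742
  ≈ 3.742

3.742


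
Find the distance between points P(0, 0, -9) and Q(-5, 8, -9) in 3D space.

d = √[(x₂-x₁)² + (y₂-y₁)² + (z₂-z₁)²]
  = √[(-5)² + 8² + 0²]
  = √[25 + 64 + 0]
  = √89
  ≈ 9.434

9.434


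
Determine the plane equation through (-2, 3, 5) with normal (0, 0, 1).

The plane through P with normal n = (a, b, c) satisfies n·(r - P) = 0,
i.e. ax + by + cz = a·x₀ + b·y₀ + c·z₀.
d = 0·(-2) + 0·3 + 1·5
  = 0 + 0 + 5
  = 5
Equation: z = 5

z = 5


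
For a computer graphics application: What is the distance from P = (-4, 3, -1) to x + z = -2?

distance = |a·x₀ + b·y₀ + c·z₀ - d| / √(a² + b² + c²)
  = |1·(-4) + 0·3 + 1·(-1) - (-2)| / √(1² + 0² + 1²)
  = |-4 + 0 - 1 + 2| / √(1 + 0 + 1)
  = |-3| / √2
  = 3 / 1.414
  ≈ 2.121

2.121


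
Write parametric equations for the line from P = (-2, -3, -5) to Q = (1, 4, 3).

Direction vector d = Q - P = (1 + 2, 4 + 3, 3 + 5) = (3, 7, 8)
Parametric form r = P + t·d:
x = -2 + 3t, y = -3 + 7t, z = -5 + 8t

x = -2 + 3t, y = -3 + 7t, z = -5 + 8t


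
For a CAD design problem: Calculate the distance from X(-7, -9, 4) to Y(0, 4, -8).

d = √[(x₂-x₁)² + (y₂-y₁)² + (z₂-z₁)²]
  = √[7² + 13² + (-12)²]
  = √[49 + 169 + 144]
  = √362
  ≈ 19.03

19.03


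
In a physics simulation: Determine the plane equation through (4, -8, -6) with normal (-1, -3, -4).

The plane through P with normal n = (a, b, c) satisfies n·(r - P) = 0,
i.e. ax + by + cz = a·x₀ + b·y₀ + c·z₀.
d = (-1)·4 + (-3)·(-8) + (-4)·(-6)
  = -4 + 24 + 24
  = 44
Equation: -x - 3y - 4z = 44

-x - 3y - 4z = 44


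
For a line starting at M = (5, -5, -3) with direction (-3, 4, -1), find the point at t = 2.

P(t) = M + t·d
  = (5 + (-3)·2, -5 + 4·2, -3 + (-1)·2)
  = (5 - 6, -5 + 8, -3 - 2)
  = (-1, 3, -5)

(-1, 3, -5)


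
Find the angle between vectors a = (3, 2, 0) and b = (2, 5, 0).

a·b = 3·2 + 2·5 + 0·0 = 6 + 10 + 0 = 16
|a| = √(3² + 2² + 0²) = √13 ≈ 3.606
|b| = √(2² + 5² + 0²) = √29 ≈ 5.385
cos θ = (a·b)/(|a||b|) = 16/(3.606·5.385) ≈ 0.824
θ = arccos(0.824) ≈ 34.51°

34.51°


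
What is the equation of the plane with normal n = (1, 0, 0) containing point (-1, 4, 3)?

The plane through P with normal n = (a, b, c) satisfies n·(r - P) = 0,
i.e. ax + by + cz = a·x₀ + b·y₀ + c·z₀.
d = 1·(-1) + 0·4 + 0·3
  = -1 + 0 + 0
  = -1
Equation: x = -1

x = -1


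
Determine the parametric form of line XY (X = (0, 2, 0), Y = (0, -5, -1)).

Direction vector d = Y - X = (0 + 0, -5 - 2, -1 + 0) = (0, -7, -1)
Parametric form r = X + t·d:
x = 0, y = 2 - 7t, z = 0 - t

x = 0, y = 2 - 7t, z = 0 - t


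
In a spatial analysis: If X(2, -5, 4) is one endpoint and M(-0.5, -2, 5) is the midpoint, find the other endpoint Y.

Y = 2M - X
  = (2·(-0.5) - 2, 2·(-2) - (-5), 2·5 - 4)
  = (-1 - 2, -4 + 5, 10 - 4)
  = (-3, 1, 6)

(-3, 1, 6)


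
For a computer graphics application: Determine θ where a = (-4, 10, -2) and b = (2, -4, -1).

a·b = (-4)·2 + 10·(-4) + (-2)·(-1) = -8 - 40 + 2 = -46
|a| = √((-4)² + 10² + (-2)²) = √120 ≈ 10.95
|b| = √(2² + (-4)² + (-1)²) = √21 ≈ 4.583
cos θ = (a·b)/(|a||b|) = -46/(10.95·4.583) ≈ -0.9163
θ = arccos(-0.9163) ≈ 156.4°

156.4°


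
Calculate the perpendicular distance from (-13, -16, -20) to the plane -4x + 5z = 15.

distance = |a·x₀ + b·y₀ + c·z₀ - d| / √(a² + b² + c²)
  = |(-4)·(-13) + 0·(-16) + 5·(-20) - 15| / √((-4)² + 0² + 5²)
  = |52 + 0 - 100 - 15| / √(16 + 0 + 25)
  = |-63| / √41
  = 63 / 6.403
  ≈ 9.839

9.839


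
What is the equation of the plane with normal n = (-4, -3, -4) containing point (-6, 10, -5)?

The plane through P with normal n = (a, b, c) satisfies n·(r - P) = 0,
i.e. ax + by + cz = a·x₀ + b·y₀ + c·z₀.
d = (-4)·(-6) + (-3)·10 + (-4)·(-5)
  = 24 - 30 + 20
  = 14
Equation: -4x - 3y - 4z = 14

-4x - 3y - 4z = 14


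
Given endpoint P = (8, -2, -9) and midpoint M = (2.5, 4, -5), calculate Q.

Q = 2M - P
  = (2·2.5 - 8, 2·4 - (-2), 2·(-5) - (-9))
  = (5 - 8, 8 + 2, -10 + 9)
  = (-3, 10, -1)

(-3, 10, -1)


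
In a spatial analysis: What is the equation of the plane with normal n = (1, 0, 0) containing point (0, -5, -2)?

The plane through P with normal n = (a, b, c) satisfies n·(r - P) = 0,
i.e. ax + by + cz = a·x₀ + b·y₀ + c·z₀.
d = 1·0 + 0·(-5) + 0·(-2)
  = 0 + 0 + 0
  = 0
Equation: x = 0

x = 0


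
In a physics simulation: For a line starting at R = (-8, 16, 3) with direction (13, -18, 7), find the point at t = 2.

P(t) = R + t·d
  = (-8 + 13·2, 16 + (-18)·2, 3 + 7·2)
  = (-8 + 26, 16 - 36, 3 + 14)
  = (18, -20, 17)

(18, -20, 17)


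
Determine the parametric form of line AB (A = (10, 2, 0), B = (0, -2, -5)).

Direction vector d = B - A = (0 - 10, -2 - 2, -5 + 0) = (-10, -4, -5)
Parametric form r = A + t·d:
x = 10 - 10t, y = 2 - 4t, z = 0 - 5t

x = 10 - 10t, y = 2 - 4t, z = 0 - 5t


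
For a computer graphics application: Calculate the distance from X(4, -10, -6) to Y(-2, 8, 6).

d = √[(x₂-x₁)² + (y₂-y₁)² + (z₂-z₁)²]
  = √[(-6)² + 18² + 12²]
  = √[36 + 324 + 144]
  = √504
  ≈ 22.45

22.45


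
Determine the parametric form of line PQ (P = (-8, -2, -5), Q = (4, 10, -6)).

Direction vector d = Q - P = (4 + 8, 10 + 2, -6 + 5) = (12, 12, -1)
Parametric form r = P + t·d:
x = -8 + 12t, y = -2 + 12t, z = -5 - t

x = -8 + 12t, y = -2 + 12t, z = -5 - t


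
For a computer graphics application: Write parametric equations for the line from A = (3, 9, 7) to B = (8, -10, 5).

Direction vector d = B - A = (8 - 3, -10 - 9, 5 - 7) = (5, -19, -2)
Parametric form r = A + t·d:
x = 3 + 5t, y = 9 - 19t, z = 7 - 2t

x = 3 + 5t, y = 9 - 19t, z = 7 - 2t


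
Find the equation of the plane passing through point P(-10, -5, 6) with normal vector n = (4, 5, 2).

The plane through P with normal n = (a, b, c) satisfies n·(r - P) = 0,
i.e. ax + by + cz = a·x₀ + b·y₀ + c·z₀.
d = 4·(-10) + 5·(-5) + 2·6
  = -40 - 25 + 12
  = -53
Equation: 4x + 5y + 2z = -53

4x + 5y + 2z = -53


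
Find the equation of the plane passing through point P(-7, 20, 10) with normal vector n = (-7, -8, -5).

The plane through P with normal n = (a, b, c) satisfies n·(r - P) = 0,
i.e. ax + by + cz = a·x₀ + b·y₀ + c·z₀.
d = (-7)·(-7) + (-8)·20 + (-5)·10
  = 49 - 160 - 50
  = -161
Equation: -7x - 8y - 5z = -161

-7x - 8y - 5z = -161


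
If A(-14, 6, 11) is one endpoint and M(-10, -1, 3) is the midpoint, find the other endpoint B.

B = 2M - A
  = (2·(-10) - (-14), 2·(-1) - 6, 2·3 - 11)
  = (-20 + 14, -2 - 6, 6 - 11)
  = (-6, -8, -5)

(-6, -8, -5)


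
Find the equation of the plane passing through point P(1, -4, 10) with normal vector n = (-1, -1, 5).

The plane through P with normal n = (a, b, c) satisfies n·(r - P) = 0,
i.e. ax + by + cz = a·x₀ + b·y₀ + c·z₀.
d = (-1)·1 + (-1)·(-4) + 5·10
  = -1 + 4 + 50
  = 53
Equation: -x - y + 5z = 53

-x - y + 5z = 53


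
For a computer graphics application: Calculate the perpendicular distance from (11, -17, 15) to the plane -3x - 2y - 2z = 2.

distance = |a·x₀ + b·y₀ + c·z₀ - d| / √(a² + b² + c²)
  = |(-3)·11 + (-2)·(-17) + (-2)·15 - 2| / √((-3)² + (-2)² + (-2)²)
  = |-33 + 34 - 30 - 2| / √(9 + 4 + 4)
  = |-31| / √17
  = 31 / 4.123
  ≈ 7.519

7.519


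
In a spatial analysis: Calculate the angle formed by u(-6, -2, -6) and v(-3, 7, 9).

u·v = (-6)·(-3) + (-2)·7 + (-6)·9 = 18 - 14 - 54 = -50
|u| = √((-6)² + (-2)² + (-6)²) = √76 ≈ 8.718
|v| = √((-3)² + 7² + 9²) = √139 ≈ 11.79
cos θ = (u·v)/(|u||v|) = -50/(8.718·11.79) ≈ -0.4865
θ = arccos(-0.4865) ≈ 119.1°

119.1°


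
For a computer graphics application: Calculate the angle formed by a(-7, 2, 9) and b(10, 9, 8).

a·b = (-7)·10 + 2·9 + 9·8 = -70 + 18 + 72 = 20
|a| = √((-7)² + 2² + 9²) = √134 ≈ 11.58
|b| = √(10² + 9² + 8²) = √245 ≈ 15.65
cos θ = (a·b)/(|a||b|) = 20/(11.58·15.65) ≈ 0.1104
θ = arccos(0.1104) ≈ 83.66°

83.66°


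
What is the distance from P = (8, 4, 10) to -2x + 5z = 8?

distance = |a·x₀ + b·y₀ + c·z₀ - d| / √(a² + b² + c²)
  = |(-2)·8 + 0·4 + 5·10 - 8| / √((-2)² + 0² + 5²)
  = |-16 + 0 + 50 - 8| / √(4 + 0 + 25)
  = |26| / √29
  = 26 / 5.385
  ≈ 4.828

4.828


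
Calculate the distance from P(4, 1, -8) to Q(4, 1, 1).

d = √[(x₂-x₁)² + (y₂-y₁)² + (z₂-z₁)²]
  = √[0² + 0² + 9²]
  = √[0 + 0 + 81]
  = √81
  ≈ 9

9


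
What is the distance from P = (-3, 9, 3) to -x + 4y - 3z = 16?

distance = |a·x₀ + b·y₀ + c·z₀ - d| / √(a² + b² + c²)
  = |(-1)·(-3) + 4·9 + (-3)·3 - 16| / √((-1)² + 4² + (-3)²)
  = |3 + 36 - 9 - 16| / √(1 + 16 + 9)
  = |14| / √26
  = 14 / 5.099
  ≈ 2.746

2.746


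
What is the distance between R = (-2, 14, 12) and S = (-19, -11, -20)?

d = √[(x₂-x₁)² + (y₂-y₁)² + (z₂-z₁)²]
  = √[(-17)² + (-25)² + (-32)²]
  = √[289 + 625 + 1024]
  = √1938
  ≈ 44.02

44.02


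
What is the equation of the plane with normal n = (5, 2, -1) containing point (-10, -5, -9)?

The plane through P with normal n = (a, b, c) satisfies n·(r - P) = 0,
i.e. ax + by + cz = a·x₀ + b·y₀ + c·z₀.
d = 5·(-10) + 2·(-5) + (-1)·(-9)
  = -50 - 10 + 9
  = -51
Equation: 5x + 2y - z = -51

5x + 2y - z = -51


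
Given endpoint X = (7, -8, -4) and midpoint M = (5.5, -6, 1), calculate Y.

Y = 2M - X
  = (2·5.5 - 7, 2·(-6) - (-8), 2·1 - (-4))
  = (11 - 7, -12 + 8, 2 + 4)
  = (4, -4, 6)

(4, -4, 6)


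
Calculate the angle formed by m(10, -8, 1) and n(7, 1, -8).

m·n = 10·7 + (-8)·1 + 1·(-8) = 70 - 8 - 8 = 54
|m| = √(10² + (-8)² + 1²) = √165 ≈ 12.85
|n| = √(7² + 1² + (-8)²) = √114 ≈ 10.68
cos θ = (m·n)/(|m||n|) = 54/(12.85·10.68) ≈ 0.3937
θ = arccos(0.3937) ≈ 66.81°

66.81°


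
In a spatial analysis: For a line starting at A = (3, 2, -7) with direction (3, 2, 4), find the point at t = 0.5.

P(t) = A + t·d
  = (3 + 3·0.5, 2 + 2·0.5, -7 + 4·0.5)
  = (3 + 1.5, 2 + 1, -7 + 2)
  = (4.5, 3, -5)

(4.5, 3, -5)


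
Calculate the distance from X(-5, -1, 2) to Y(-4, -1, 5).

d = √[(x₂-x₁)² + (y₂-y₁)² + (z₂-z₁)²]
  = √[1² + 0² + 3²]
  = √[1 + 0 + 9]
  = √10
  ≈ 3.162

3.162


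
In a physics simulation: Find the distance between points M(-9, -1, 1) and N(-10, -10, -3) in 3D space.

d = √[(x₂-x₁)² + (y₂-y₁)² + (z₂-z₁)²]
  = √[(-1)² + (-9)² + (-4)²]
  = √[1 + 81 + 16]
  = √98
  ≈ 9.899

9.899


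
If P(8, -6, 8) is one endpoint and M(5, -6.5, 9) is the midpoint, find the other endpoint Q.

Q = 2M - P
  = (2·5 - 8, 2·(-6.5) - (-6), 2·9 - 8)
  = (10 - 8, -13 + 6, 18 - 8)
  = (2, -7, 10)

(2, -7, 10)


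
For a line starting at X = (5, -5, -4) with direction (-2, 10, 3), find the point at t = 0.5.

P(t) = X + t·d
  = (5 + (-2)·0.5, -5 + 10·0.5, -4 + 3·0.5)
  = (5 - 1, -5 + 5, -4 + 1.5)
  = (4, 0, -2.5)

(4, 0, -2.5)


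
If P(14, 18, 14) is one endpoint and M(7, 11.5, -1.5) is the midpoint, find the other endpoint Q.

Q = 2M - P
  = (2·7 - 14, 2·11.5 - 18, 2·(-1.5) - 14)
  = (14 - 14, 23 - 18, -3 - 14)
  = (0, 5, -17)

(0, 5, -17)


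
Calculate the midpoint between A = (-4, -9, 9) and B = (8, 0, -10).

M = ((x₁+x₂)/2, (y₁+y₂)/2, (z₁+z₂)/2)
  = ((-4 + 8)/2, (-9 + 0)/2, (9 - 10)/2)
  = (4/2, -9/2, -1/2)
  = (2, -4.5, -0.5)

(2, -4.5, -0.5)


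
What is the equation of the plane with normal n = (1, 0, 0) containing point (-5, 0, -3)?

The plane through P with normal n = (a, b, c) satisfies n·(r - P) = 0,
i.e. ax + by + cz = a·x₀ + b·y₀ + c·z₀.
d = 1·(-5) + 0·0 + 0·(-3)
  = -5 + 0 + 0
  = -5
Equation: x = -5

x = -5


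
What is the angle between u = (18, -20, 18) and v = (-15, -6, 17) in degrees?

u·v = 18·(-15) + (-20)·(-6) + 18·17 = -270 + 120 + 306 = 156
|u| = √(18² + (-20)² + 18²) = √1048 ≈ 32.37
|v| = √((-15)² + (-6)² + 17²) = √550 ≈ 23.45
cos θ = (u·v)/(|u||v|) = 156/(32.37·23.45) ≈ 0.2055
θ = arccos(0.2055) ≈ 78.14°

78.14°


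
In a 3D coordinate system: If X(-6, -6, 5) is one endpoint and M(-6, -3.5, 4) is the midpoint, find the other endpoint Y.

Y = 2M - X
  = (2·(-6) - (-6), 2·(-3.5) - (-6), 2·4 - 5)
  = (-12 + 6, -7 + 6, 8 - 5)
  = (-6, -1, 3)

(-6, -1, 3)


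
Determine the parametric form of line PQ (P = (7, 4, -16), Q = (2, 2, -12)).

Direction vector d = Q - P = (2 - 7, 2 - 4, -12 + 16) = (-5, -2, 4)
Parametric form r = P + t·d:
x = 7 - 5t, y = 4 - 2t, z = -16 + 4t

x = 7 - 5t, y = 4 - 2t, z = -16 + 4t


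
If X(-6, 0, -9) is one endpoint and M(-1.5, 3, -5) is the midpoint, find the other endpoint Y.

Y = 2M - X
  = (2·(-1.5) - (-6), 2·3 - 0, 2·(-5) - (-9))
  = (-3 + 6, 6 + 0, -10 + 9)
  = (3, 6, -1)

(3, 6, -1)


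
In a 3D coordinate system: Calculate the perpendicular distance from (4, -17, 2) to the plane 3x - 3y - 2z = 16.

distance = |a·x₀ + b·y₀ + c·z₀ - d| / √(a² + b² + c²)
  = |3·4 + (-3)·(-17) + (-2)·2 - 16| / √(3² + (-3)² + (-2)²)
  = |12 + 51 - 4 - 16| / √(9 + 9 + 4)
  = |43| / √22
  = 43 / 4.69
  ≈ 9.168

9.168


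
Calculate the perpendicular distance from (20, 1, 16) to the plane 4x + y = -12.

distance = |a·x₀ + b·y₀ + c·z₀ - d| / √(a² + b² + c²)
  = |4·20 + 1·1 + 0·16 - (-12)| / √(4² + 1² + 0²)
  = |80 + 1 + 0 + 12| / √(16 + 1 + 0)
  = |93| / √17
  = 93 / 4.123
  ≈ 22.56

22.56


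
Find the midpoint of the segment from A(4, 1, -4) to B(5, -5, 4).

M = ((x₁+x₂)/2, (y₁+y₂)/2, (z₁+z₂)/2)
  = ((4 + 5)/2, (1 - 5)/2, (-4 + 4)/2)
  = (9/2, -4/2, 0/2)
  = (4.5, -2, 0)

(4.5, -2, 0)


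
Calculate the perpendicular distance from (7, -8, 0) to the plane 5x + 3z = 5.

distance = |a·x₀ + b·y₀ + c·z₀ - d| / √(a² + b² + c²)
  = |5·7 + 0·(-8) + 3·0 - 5| / √(5² + 0² + 3²)
  = |35 + 0 + 0 - 5| / √(25 + 0 + 9)
  = |30| / √34
  = 30 / 5.831
  ≈ 5.145

5.145


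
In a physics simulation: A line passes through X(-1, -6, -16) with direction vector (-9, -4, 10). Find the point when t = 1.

P(t) = X + t·d
  = (-1 + (-9)·1, -6 + (-4)·1, -16 + 10·1)
  = (-1 - 9, -6 - 4, -16 + 10)
  = (-10, -10, -6)

(-10, -10, -6)


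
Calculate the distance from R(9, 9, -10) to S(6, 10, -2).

d = √[(x₂-x₁)² + (y₂-y₁)² + (z₂-z₁)²]
  = √[(-3)² + 1² + 8²]
  = √[9 + 1 + 64]
  = √74
  ≈ 8.602

8.602


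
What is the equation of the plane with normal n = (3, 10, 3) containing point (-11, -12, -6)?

The plane through P with normal n = (a, b, c) satisfies n·(r - P) = 0,
i.e. ax + by + cz = a·x₀ + b·y₀ + c·z₀.
d = 3·(-11) + 10·(-12) + 3·(-6)
  = -33 - 120 - 18
  = -171
Equation: 3x + 10y + 3z = -171

3x + 10y + 3z = -171


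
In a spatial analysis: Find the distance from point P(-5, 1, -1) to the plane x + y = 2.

distance = |a·x₀ + b·y₀ + c·z₀ - d| / √(a² + b² + c²)
  = |1·(-5) + 1·1 + 0·(-1) - 2| / √(1² + 1² + 0²)
  = |-5 + 1 + 0 - 2| / √(1 + 1 + 0)
  = |-6| / √2
  = 6 / 1.414
  ≈ 4.243

4.243


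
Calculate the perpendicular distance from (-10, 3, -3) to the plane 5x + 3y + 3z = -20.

distance = |a·x₀ + b·y₀ + c·z₀ - d| / √(a² + b² + c²)
  = |5·(-10) + 3·3 + 3·(-3) - (-20)| / √(5² + 3² + 3²)
  = |-50 + 9 - 9 + 20| / √(25 + 9 + 9)
  = |-30| / √43
  = 30 / 6.557
  ≈ 4.575

4.575


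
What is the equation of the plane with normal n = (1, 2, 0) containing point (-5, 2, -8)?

The plane through P with normal n = (a, b, c) satisfies n·(r - P) = 0,
i.e. ax + by + cz = a·x₀ + b·y₀ + c·z₀.
d = 1·(-5) + 2·2 + 0·(-8)
  = -5 + 4 + 0
  = -1
Equation: x + 2y = -1

x + 2y = -1


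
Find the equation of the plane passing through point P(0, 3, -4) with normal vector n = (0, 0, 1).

The plane through P with normal n = (a, b, c) satisfies n·(r - P) = 0,
i.e. ax + by + cz = a·x₀ + b·y₀ + c·z₀.
d = 0·0 + 0·3 + 1·(-4)
  = 0 + 0 - 4
  = -4
Equation: z = -4

z = -4


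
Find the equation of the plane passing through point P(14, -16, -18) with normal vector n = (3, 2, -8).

The plane through P with normal n = (a, b, c) satisfies n·(r - P) = 0,
i.e. ax + by + cz = a·x₀ + b·y₀ + c·z₀.
d = 3·14 + 2·(-16) + (-8)·(-18)
  = 42 - 32 + 144
  = 154
Equation: 3x + 2y - 8z = 154

3x + 2y - 8z = 154


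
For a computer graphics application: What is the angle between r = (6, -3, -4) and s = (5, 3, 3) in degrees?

r·s = 6·5 + (-3)·3 + (-4)·3 = 30 - 9 - 12 = 9
|r| = √(6² + (-3)² + (-4)²) = √61 ≈ 7.81
|s| = √(5² + 3² + 3²) = √43 ≈ 6.557
cos θ = (r·s)/(|r||s|) = 9/(7.81·6.557) ≈ 0.1757
θ = arccos(0.1757) ≈ 79.88°

79.88°


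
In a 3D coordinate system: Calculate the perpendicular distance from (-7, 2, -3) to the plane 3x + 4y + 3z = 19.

distance = |a·x₀ + b·y₀ + c·z₀ - d| / √(a² + b² + c²)
  = |3·(-7) + 4·2 + 3·(-3) - 19| / √(3² + 4² + 3²)
  = |-21 + 8 - 9 - 19| / √(9 + 16 + 9)
  = |-41| / √34
  = 41 / 5.831
  ≈ 7.031

7.031


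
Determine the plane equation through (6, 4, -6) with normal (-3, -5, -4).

The plane through P with normal n = (a, b, c) satisfies n·(r - P) = 0,
i.e. ax + by + cz = a·x₀ + b·y₀ + c·z₀.
d = (-3)·6 + (-5)·4 + (-4)·(-6)
  = -18 - 20 + 24
  = -14
Equation: -3x - 5y - 4z = -14

-3x - 5y - 4z = -14


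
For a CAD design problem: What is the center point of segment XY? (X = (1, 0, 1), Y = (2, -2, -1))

M = ((x₁+x₂)/2, (y₁+y₂)/2, (z₁+z₂)/2)
  = ((1 + 2)/2, (0 - 2)/2, (1 - 1)/2)
  = (3/2, -2/2, 0/2)
  = (1.5, -1, 0)

(1.5, -1, 0)


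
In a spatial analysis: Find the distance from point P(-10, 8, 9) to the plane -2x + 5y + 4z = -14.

distance = |a·x₀ + b·y₀ + c·z₀ - d| / √(a² + b² + c²)
  = |(-2)·(-10) + 5·8 + 4·9 - (-14)| / √((-2)² + 5² + 4²)
  = |20 + 40 + 36 + 14| / √(4 + 25 + 16)
  = |110| / √45
  = 110 / 6.708
  ≈ 16.4

16.4


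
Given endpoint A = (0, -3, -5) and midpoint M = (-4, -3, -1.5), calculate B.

B = 2M - A
  = (2·(-4) - 0, 2·(-3) - (-3), 2·(-1.5) - (-5))
  = (-8 + 0, -6 + 3, -3 + 5)
  = (-8, -3, 2)

(-8, -3, 2)


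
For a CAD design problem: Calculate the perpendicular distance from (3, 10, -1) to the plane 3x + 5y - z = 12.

distance = |a·x₀ + b·y₀ + c·z₀ - d| / √(a² + b² + c²)
  = |3·3 + 5·10 + (-1)·(-1) - 12| / √(3² + 5² + (-1)²)
  = |9 + 50 + 1 - 12| / √(9 + 25 + 1)
  = |48| / √35
  = 48 / 5.916
  ≈ 8.113

8.113


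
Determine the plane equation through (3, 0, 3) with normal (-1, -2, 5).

The plane through P with normal n = (a, b, c) satisfies n·(r - P) = 0,
i.e. ax + by + cz = a·x₀ + b·y₀ + c·z₀.
d = (-1)·3 + (-2)·0 + 5·3
  = -3 + 0 + 15
  = 12
Equation: -x - 2y + 5z = 12

-x - 2y + 5z = 12


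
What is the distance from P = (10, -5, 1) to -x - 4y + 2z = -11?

distance = |a·x₀ + b·y₀ + c·z₀ - d| / √(a² + b² + c²)
  = |(-1)·10 + (-4)·(-5) + 2·1 - (-11)| / √((-1)² + (-4)² + 2²)
  = |-10 + 20 + 2 + 11| / √(1 + 16 + 4)
  = |23| / √21
  = 23 / 4.583
  ≈ 5.019

5.019


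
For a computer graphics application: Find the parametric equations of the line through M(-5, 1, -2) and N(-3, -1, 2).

Direction vector d = N - M = (-3 + 5, -1 - 1, 2 + 2) = (2, -2, 4)
Parametric form r = M + t·d:
x = -5 + 2t, y = 1 - 2t, z = -2 + 4t

x = -5 + 2t, y = 1 - 2t, z = -2 + 4t


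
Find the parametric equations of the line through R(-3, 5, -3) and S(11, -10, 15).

Direction vector d = S - R = (11 + 3, -10 - 5, 15 + 3) = (14, -15, 18)
Parametric form r = R + t·d:
x = -3 + 14t, y = 5 - 15t, z = -3 + 18t

x = -3 + 14t, y = 5 - 15t, z = -3 + 18t


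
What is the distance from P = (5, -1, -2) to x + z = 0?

distance = |a·x₀ + b·y₀ + c·z₀ - d| / √(a² + b² + c²)
  = |1·5 + 0·(-1) + 1·(-2) - 0| / √(1² + 0² + 1²)
  = |5 + 0 - 2 + 0| / √(1 + 0 + 1)
  = |3| / √2
  = 3 / 1.414
  ≈ 2.121

2.121


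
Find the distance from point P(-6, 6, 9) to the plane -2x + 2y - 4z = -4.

distance = |a·x₀ + b·y₀ + c·z₀ - d| / √(a² + b² + c²)
  = |(-2)·(-6) + 2·6 + (-4)·9 - (-4)| / √((-2)² + 2² + (-4)²)
  = |12 + 12 - 36 + 4| / √(4 + 4 + 16)
  = |-8| / √24
  = 8 / 4.899
  ≈ 1.633

1.633


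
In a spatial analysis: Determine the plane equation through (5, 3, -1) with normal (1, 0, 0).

The plane through P with normal n = (a, b, c) satisfies n·(r - P) = 0,
i.e. ax + by + cz = a·x₀ + b·y₀ + c·z₀.
d = 1·5 + 0·3 + 0·(-1)
  = 5 + 0 + 0
  = 5
Equation: x = 5

x = 5


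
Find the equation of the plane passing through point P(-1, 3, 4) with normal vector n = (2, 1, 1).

The plane through P with normal n = (a, b, c) satisfies n·(r - P) = 0,
i.e. ax + by + cz = a·x₀ + b·y₀ + c·z₀.
d = 2·(-1) + 1·3 + 1·4
  = -2 + 3 + 4
  = 5
Equation: 2x + y + z = 5

2x + y + z = 5


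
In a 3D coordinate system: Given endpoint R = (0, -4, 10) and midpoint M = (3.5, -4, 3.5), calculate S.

S = 2M - R
  = (2·3.5 - 0, 2·(-4) - (-4), 2·3.5 - 10)
  = (7 + 0, -8 + 4, 7 - 10)
  = (7, -4, -3)

(7, -4, -3)


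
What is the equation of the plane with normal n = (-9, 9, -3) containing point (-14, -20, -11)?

The plane through P with normal n = (a, b, c) satisfies n·(r - P) = 0,
i.e. ax + by + cz = a·x₀ + b·y₀ + c·z₀.
d = (-9)·(-14) + 9·(-20) + (-3)·(-11)
  = 126 - 180 + 33
  = -21
Equation: -9x + 9y - 3z = -21

-9x + 9y - 3z = -21


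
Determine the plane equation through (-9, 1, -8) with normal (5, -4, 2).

The plane through P with normal n = (a, b, c) satisfies n·(r - P) = 0,
i.e. ax + by + cz = a·x₀ + b·y₀ + c·z₀.
d = 5·(-9) + (-4)·1 + 2·(-8)
  = -45 - 4 - 16
  = -65
Equation: 5x - 4y + 2z = -65

5x - 4y + 2z = -65


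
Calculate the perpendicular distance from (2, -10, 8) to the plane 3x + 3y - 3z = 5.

distance = |a·x₀ + b·y₀ + c·z₀ - d| / √(a² + b² + c²)
  = |3·2 + 3·(-10) + (-3)·8 - 5| / √(3² + 3² + (-3)²)
  = |6 - 30 - 24 - 5| / √(9 + 9 + 9)
  = |-53| / √27
  = 53 / 5.196
  ≈ 10.2

10.2


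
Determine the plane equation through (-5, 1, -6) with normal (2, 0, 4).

The plane through P with normal n = (a, b, c) satisfies n·(r - P) = 0,
i.e. ax + by + cz = a·x₀ + b·y₀ + c·z₀.
d = 2·(-5) + 0·1 + 4·(-6)
  = -10 + 0 - 24
  = -34
Equation: 2x + 4z = -34

2x + 4z = -34


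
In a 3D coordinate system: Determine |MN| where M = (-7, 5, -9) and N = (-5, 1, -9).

d = √[(x₂-x₁)² + (y₂-y₁)² + (z₂-z₁)²]
  = √[2² + (-4)² + 0²]
  = √[4 + 16 + 0]
  = √20
  ≈ 4.472

4.472


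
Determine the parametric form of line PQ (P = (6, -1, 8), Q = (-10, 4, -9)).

Direction vector d = Q - P = (-10 - 6, 4 + 1, -9 - 8) = (-16, 5, -17)
Parametric form r = P + t·d:
x = 6 - 16t, y = -1 + 5t, z = 8 - 17t

x = 6 - 16t, y = -1 + 5t, z = 8 - 17t


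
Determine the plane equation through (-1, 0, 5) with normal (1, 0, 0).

The plane through P with normal n = (a, b, c) satisfies n·(r - P) = 0,
i.e. ax + by + cz = a·x₀ + b·y₀ + c·z₀.
d = 1·(-1) + 0·0 + 0·5
  = -1 + 0 + 0
  = -1
Equation: x = -1

x = -1


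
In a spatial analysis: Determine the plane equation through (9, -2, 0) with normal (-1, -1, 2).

The plane through P with normal n = (a, b, c) satisfies n·(r - P) = 0,
i.e. ax + by + cz = a·x₀ + b·y₀ + c·z₀.
d = (-1)·9 + (-1)·(-2) + 2·0
  = -9 + 2 + 0
  = -7
Equation: -x - y + 2z = -7

-x - y + 2z = -7


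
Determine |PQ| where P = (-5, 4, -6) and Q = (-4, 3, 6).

d = √[(x₂-x₁)² + (y₂-y₁)² + (z₂-z₁)²]
  = √[1² + (-1)² + 12²]
  = √[1 + 1 + 144]
  = √146
  ≈ 12.08

12.08


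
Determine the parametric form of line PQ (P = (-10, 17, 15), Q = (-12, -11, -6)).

Direction vector d = Q - P = (-12 + 10, -11 - 17, -6 - 15) = (-2, -28, -21)
Parametric form r = P + t·d:
x = -10 - 2t, y = 17 - 28t, z = 15 - 21t

x = -10 - 2t, y = 17 - 28t, z = 15 - 21t


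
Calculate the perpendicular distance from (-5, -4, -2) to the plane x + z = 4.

distance = |a·x₀ + b·y₀ + c·z₀ - d| / √(a² + b² + c²)
  = |1·(-5) + 0·(-4) + 1·(-2) - 4| / √(1² + 0² + 1²)
  = |-5 + 0 - 2 - 4| / √(1 + 0 + 1)
  = |-11| / √2
  = 11 / 1.414
  ≈ 7.778

7.778


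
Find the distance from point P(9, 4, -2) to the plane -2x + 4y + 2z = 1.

distance = |a·x₀ + b·y₀ + c·z₀ - d| / √(a² + b² + c²)
  = |(-2)·9 + 4·4 + 2·(-2) - 1| / √((-2)² + 4² + 2²)
  = |-18 + 16 - 4 - 1| / √(4 + 16 + 4)
  = |-7| / √24
  = 7 / 4.899
  ≈ 1.429

1.429


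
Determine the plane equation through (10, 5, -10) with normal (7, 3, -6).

The plane through P with normal n = (a, b, c) satisfies n·(r - P) = 0,
i.e. ax + by + cz = a·x₀ + b·y₀ + c·z₀.
d = 7·10 + 3·5 + (-6)·(-10)
  = 70 + 15 + 60
  = 145
Equation: 7x + 3y - 6z = 145

7x + 3y - 6z = 145


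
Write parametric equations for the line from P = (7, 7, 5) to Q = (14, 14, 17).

Direction vector d = Q - P = (14 - 7, 14 - 7, 17 - 5) = (7, 7, 12)
Parametric form r = P + t·d:
x = 7 + 7t, y = 7 + 7t, z = 5 + 12t

x = 7 + 7t, y = 7 + 7t, z = 5 + 12t


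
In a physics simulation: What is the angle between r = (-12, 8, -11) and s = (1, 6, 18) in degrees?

r·s = (-12)·1 + 8·6 + (-11)·18 = -12 + 48 - 198 = -162
|r| = √((-12)² + 8² + (-11)²) = √329 ≈ 18.14
|s| = √(1² + 6² + 18²) = √361 ≈ 19
cos θ = (r·s)/(|r||s|) = -162/(18.14·19) ≈ -0.4701
θ = arccos(-0.4701) ≈ 118°

118°


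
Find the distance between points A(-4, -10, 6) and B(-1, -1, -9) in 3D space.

d = √[(x₂-x₁)² + (y₂-y₁)² + (z₂-z₁)²]
  = √[3² + 9² + (-15)²]
  = √[9 + 81 + 225]
  = √315
  ≈ 17.75

17.75


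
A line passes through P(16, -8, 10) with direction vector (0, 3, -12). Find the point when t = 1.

P(t) = P + t·d
  = (16 + 0·1, -8 + 3·1, 10 + (-12)·1)
  = (16 + 0, -8 + 3, 10 - 12)
  = (16, -5, -2)

(16, -5, -2)


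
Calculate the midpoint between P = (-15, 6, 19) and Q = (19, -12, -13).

M = ((x₁+x₂)/2, (y₁+y₂)/2, (z₁+z₂)/2)
  = ((-15 + 19)/2, (6 - 12)/2, (19 - 13)/2)
  = (4/2, -6/2, 6/2)
  = (2, -3, 3)

(2, -3, 3)


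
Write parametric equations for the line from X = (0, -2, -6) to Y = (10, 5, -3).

Direction vector d = Y - X = (10 + 0, 5 + 2, -3 + 6) = (10, 7, 3)
Parametric form r = X + t·d:
x = 0 + 10t, y = -2 + 7t, z = -6 + 3t

x = 0 + 10t, y = -2 + 7t, z = -6 + 3t


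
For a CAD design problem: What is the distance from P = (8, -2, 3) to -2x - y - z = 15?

distance = |a·x₀ + b·y₀ + c·z₀ - d| / √(a² + b² + c²)
  = |(-2)·8 + (-1)·(-2) + (-1)·3 - 15| / √((-2)² + (-1)² + (-1)²)
  = |-16 + 2 - 3 - 15| / √(4 + 1 + 1)
  = |-32| / √6
  = 32 / 2.449
  ≈ 13.06

13.06


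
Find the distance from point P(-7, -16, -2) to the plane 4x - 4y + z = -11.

distance = |a·x₀ + b·y₀ + c·z₀ - d| / √(a² + b² + c²)
  = |4·(-7) + (-4)·(-16) + 1·(-2) - (-11)| / √(4² + (-4)² + 1²)
  = |-28 + 64 - 2 + 11| / √(16 + 16 + 1)
  = |45| / √33
  = 45 / 5.745
  ≈ 7.833

7.833


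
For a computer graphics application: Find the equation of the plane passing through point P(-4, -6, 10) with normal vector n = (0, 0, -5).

The plane through P with normal n = (a, b, c) satisfies n·(r - P) = 0,
i.e. ax + by + cz = a·x₀ + b·y₀ + c·z₀.
d = 0·(-4) + 0·(-6) + (-5)·10
  = 0 + 0 - 50
  = -50
Equation: -5z = -50

-5z = -50


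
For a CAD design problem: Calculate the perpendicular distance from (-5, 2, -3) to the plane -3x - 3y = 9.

distance = |a·x₀ + b·y₀ + c·z₀ - d| / √(a² + b² + c²)
  = |(-3)·(-5) + (-3)·2 + 0·(-3) - 9| / √((-3)² + (-3)² + 0²)
  = |15 - 6 + 0 - 9| / √(9 + 9 + 0)
  = |0| / √18
  = 0 / 4.243
  ≈ 0

0


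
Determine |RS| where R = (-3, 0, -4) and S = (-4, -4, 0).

d = √[(x₂-x₁)² + (y₂-y₁)² + (z₂-z₁)²]
  = √[(-1)² + (-4)² + 4²]
  = √[1 + 16 + 16]
  = √33
  ≈ 5.745

5.745


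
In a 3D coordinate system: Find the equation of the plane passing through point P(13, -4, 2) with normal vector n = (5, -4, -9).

The plane through P with normal n = (a, b, c) satisfies n·(r - P) = 0,
i.e. ax + by + cz = a·x₀ + b·y₀ + c·z₀.
d = 5·13 + (-4)·(-4) + (-9)·2
  = 65 + 16 - 18
  = 63
Equation: 5x - 4y - 9z = 63

5x - 4y - 9z = 63


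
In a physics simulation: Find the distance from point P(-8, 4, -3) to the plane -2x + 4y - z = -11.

distance = |a·x₀ + b·y₀ + c·z₀ - d| / √(a² + b² + c²)
  = |(-2)·(-8) + 4·4 + (-1)·(-3) - (-11)| / √((-2)² + 4² + (-1)²)
  = |16 + 16 + 3 + 11| / √(4 + 16 + 1)
  = |46| / √21
  = 46 / 4.583
  ≈ 10.04

10.04


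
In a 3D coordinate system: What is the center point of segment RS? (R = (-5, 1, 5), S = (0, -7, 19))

M = ((x₁+x₂)/2, (y₁+y₂)/2, (z₁+z₂)/2)
  = ((-5 + 0)/2, (1 - 7)/2, (5 + 19)/2)
  = (-5/2, -6/2, 24/2)
  = (-2.5, -3, 12)

(-2.5, -3, 12)


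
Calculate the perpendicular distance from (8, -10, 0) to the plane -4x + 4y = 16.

distance = |a·x₀ + b·y₀ + c·z₀ - d| / √(a² + b² + c²)
  = |(-4)·8 + 4·(-10) + 0·0 - 16| / √((-4)² + 4² + 0²)
  = |-32 - 40 + 0 - 16| / √(16 + 16 + 0)
  = |-88| / √32
  = 88 / 5.657
  ≈ 15.56

15.56


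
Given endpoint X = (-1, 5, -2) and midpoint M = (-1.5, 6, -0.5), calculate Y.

Y = 2M - X
  = (2·(-1.5) - (-1), 2·6 - 5, 2·(-0.5) - (-2))
  = (-3 + 1, 12 - 5, -1 + 2)
  = (-2, 7, 1)

(-2, 7, 1)


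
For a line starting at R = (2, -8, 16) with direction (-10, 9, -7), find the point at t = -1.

P(t) = R + t·d
  = (2 + (-10)·(-1), -8 + 9·(-1), 16 + (-7)·(-1))
  = (2 + 10, -8 - 9, 16 + 7)
  = (12, -17, 23)

(12, -17, 23)


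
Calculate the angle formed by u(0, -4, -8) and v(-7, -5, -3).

u·v = 0·(-7) + (-4)·(-5) + (-8)·(-3) = 0 + 20 + 24 = 44
|u| = √(0² + (-4)² + (-8)²) = √80 ≈ 8.944
|v| = √((-7)² + (-5)² + (-3)²) = √83 ≈ 9.11
cos θ = (u·v)/(|u||v|) = 44/(8.944·9.11) ≈ 0.54
θ = arccos(0.54) ≈ 57.32°

57.32°


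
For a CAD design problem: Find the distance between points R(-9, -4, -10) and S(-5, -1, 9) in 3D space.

d = √[(x₂-x₁)² + (y₂-y₁)² + (z₂-z₁)²]
  = √[4² + 3² + 19²]
  = √[16 + 9 + 361]
  = √386
  ≈ 19.65

19.65


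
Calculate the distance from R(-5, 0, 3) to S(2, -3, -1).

d = √[(x₂-x₁)² + (y₂-y₁)² + (z₂-z₁)²]
  = √[7² + (-3)² + (-4)²]
  = √[49 + 9 + 16]
  = √74
  ≈ 8.602

8.602


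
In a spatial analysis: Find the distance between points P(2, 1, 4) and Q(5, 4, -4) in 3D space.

d = √[(x₂-x₁)² + (y₂-y₁)² + (z₂-z₁)²]
  = √[3² + 3² + (-8)²]
  = √[9 + 9 + 64]
  = √82
  ≈ 9.055

9.055


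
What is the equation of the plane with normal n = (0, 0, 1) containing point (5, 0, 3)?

The plane through P with normal n = (a, b, c) satisfies n·(r - P) = 0,
i.e. ax + by + cz = a·x₀ + b·y₀ + c·z₀.
d = 0·5 + 0·0 + 1·3
  = 0 + 0 + 3
  = 3
Equation: z = 3

z = 3


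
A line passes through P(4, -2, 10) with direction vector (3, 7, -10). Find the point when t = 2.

P(t) = P + t·d
  = (4 + 3·2, -2 + 7·2, 10 + (-10)·2)
  = (4 + 6, -2 + 14, 10 - 20)
  = (10, 12, -10)

(10, 12, -10)


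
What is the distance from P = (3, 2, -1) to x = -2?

distance = |a·x₀ + b·y₀ + c·z₀ - d| / √(a² + b² + c²)
  = |1·3 + 0·2 + 0·(-1) - (-2)| / √(1² + 0² + 0²)
  = |3 + 0 + 0 + 2| / √(1 + 0 + 0)
  = |5| / √1
  = 5 / 1
  ≈ 5

5


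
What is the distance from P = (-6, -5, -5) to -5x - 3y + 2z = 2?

distance = |a·x₀ + b·y₀ + c·z₀ - d| / √(a² + b² + c²)
  = |(-5)·(-6) + (-3)·(-5) + 2·(-5) - 2| / √((-5)² + (-3)² + 2²)
  = |30 + 15 - 10 - 2| / √(25 + 9 + 4)
  = |33| / √38
  = 33 / 6.164
  ≈ 5.353

5.353


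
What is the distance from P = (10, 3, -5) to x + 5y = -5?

distance = |a·x₀ + b·y₀ + c·z₀ - d| / √(a² + b² + c²)
  = |1·10 + 5·3 + 0·(-5) - (-5)| / √(1² + 5² + 0²)
  = |10 + 15 + 0 + 5| / √(1 + 25 + 0)
  = |30| / √26
  = 30 / 5.099
  ≈ 5.883

5.883


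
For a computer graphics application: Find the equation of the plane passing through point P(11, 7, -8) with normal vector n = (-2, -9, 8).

The plane through P with normal n = (a, b, c) satisfies n·(r - P) = 0,
i.e. ax + by + cz = a·x₀ + b·y₀ + c·z₀.
d = (-2)·11 + (-9)·7 + 8·(-8)
  = -22 - 63 - 64
  = -149
Equation: -2x - 9y + 8z = -149

-2x - 9y + 8z = -149
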